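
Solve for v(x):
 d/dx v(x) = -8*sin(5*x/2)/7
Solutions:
 v(x) = C1 + 16*cos(5*x/2)/35


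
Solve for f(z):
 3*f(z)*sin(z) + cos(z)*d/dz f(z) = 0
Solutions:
 f(z) = C1*cos(z)^3


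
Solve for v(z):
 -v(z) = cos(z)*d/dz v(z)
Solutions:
 v(z) = C1*sqrt(sin(z) - 1)/sqrt(sin(z) + 1)


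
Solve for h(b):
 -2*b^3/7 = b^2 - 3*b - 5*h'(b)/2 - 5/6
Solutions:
 h(b) = C1 + b^4/35 + 2*b^3/15 - 3*b^2/5 - b/3


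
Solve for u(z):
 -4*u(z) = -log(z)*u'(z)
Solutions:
 u(z) = C1*exp(4*li(z))


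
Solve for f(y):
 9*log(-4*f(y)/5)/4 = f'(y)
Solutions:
 -4*Integral(1/(log(-_y) - log(5) + 2*log(2)), (_y, f(y)))/9 = C1 - y


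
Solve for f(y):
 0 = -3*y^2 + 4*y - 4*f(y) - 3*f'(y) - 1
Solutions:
 f(y) = C1*exp(-4*y/3) - 3*y^2/4 + 17*y/8 - 59/32


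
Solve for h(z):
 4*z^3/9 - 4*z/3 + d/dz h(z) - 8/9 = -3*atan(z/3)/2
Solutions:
 h(z) = C1 - z^4/9 + 2*z^2/3 - 3*z*atan(z/3)/2 + 8*z/9 + 9*log(z^2 + 9)/4


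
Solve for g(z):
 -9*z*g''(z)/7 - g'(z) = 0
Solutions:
 g(z) = C1 + C2*z^(2/9)


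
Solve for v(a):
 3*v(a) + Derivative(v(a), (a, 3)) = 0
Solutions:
 v(a) = C3*exp(-3^(1/3)*a) + (C1*sin(3^(5/6)*a/2) + C2*cos(3^(5/6)*a/2))*exp(3^(1/3)*a/2)


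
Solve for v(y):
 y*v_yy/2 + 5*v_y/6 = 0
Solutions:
 v(y) = C1 + C2/y^(2/3)


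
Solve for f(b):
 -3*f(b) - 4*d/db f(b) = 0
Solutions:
 f(b) = C1*exp(-3*b/4)


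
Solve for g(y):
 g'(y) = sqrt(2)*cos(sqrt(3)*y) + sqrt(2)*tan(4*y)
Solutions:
 g(y) = C1 - sqrt(2)*log(cos(4*y))/4 + sqrt(6)*sin(sqrt(3)*y)/3


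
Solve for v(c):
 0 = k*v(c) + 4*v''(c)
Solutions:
 v(c) = C1*exp(-c*sqrt(-k)/2) + C2*exp(c*sqrt(-k)/2)


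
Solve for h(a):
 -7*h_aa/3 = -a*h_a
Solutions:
 h(a) = C1 + C2*erfi(sqrt(42)*a/14)


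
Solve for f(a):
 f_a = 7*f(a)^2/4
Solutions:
 f(a) = -4/(C1 + 7*a)


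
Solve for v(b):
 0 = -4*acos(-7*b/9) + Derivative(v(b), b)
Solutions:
 v(b) = C1 + 4*b*acos(-7*b/9) + 4*sqrt(81 - 49*b^2)/7


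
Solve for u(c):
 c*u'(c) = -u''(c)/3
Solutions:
 u(c) = C1 + C2*erf(sqrt(6)*c/2)


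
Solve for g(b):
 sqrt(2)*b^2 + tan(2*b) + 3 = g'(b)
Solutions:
 g(b) = C1 + sqrt(2)*b^3/3 + 3*b - log(cos(2*b))/2


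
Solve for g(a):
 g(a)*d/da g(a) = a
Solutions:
 g(a) = -sqrt(C1 + a^2)
 g(a) = sqrt(C1 + a^2)


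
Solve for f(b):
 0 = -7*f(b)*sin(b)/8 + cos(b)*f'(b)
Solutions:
 f(b) = C1/cos(b)^(7/8)


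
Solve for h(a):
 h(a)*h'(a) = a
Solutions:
 h(a) = -sqrt(C1 + a^2)
 h(a) = sqrt(C1 + a^2)


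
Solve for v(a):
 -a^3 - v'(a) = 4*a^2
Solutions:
 v(a) = C1 - a^4/4 - 4*a^3/3


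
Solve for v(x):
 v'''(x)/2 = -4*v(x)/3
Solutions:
 v(x) = C3*exp(-2*3^(2/3)*x/3) + (C1*sin(3^(1/6)*x) + C2*cos(3^(1/6)*x))*exp(3^(2/3)*x/3)


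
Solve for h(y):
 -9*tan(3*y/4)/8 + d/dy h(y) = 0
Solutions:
 h(y) = C1 - 3*log(cos(3*y/4))/2


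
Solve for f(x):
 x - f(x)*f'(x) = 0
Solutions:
 f(x) = -sqrt(C1 + x^2)
 f(x) = sqrt(C1 + x^2)


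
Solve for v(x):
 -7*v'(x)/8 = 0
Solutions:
 v(x) = C1


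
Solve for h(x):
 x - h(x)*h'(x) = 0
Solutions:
 h(x) = -sqrt(C1 + x^2)
 h(x) = sqrt(C1 + x^2)


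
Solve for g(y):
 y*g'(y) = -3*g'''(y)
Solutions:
 g(y) = C1 + Integral(C2*airyai(-3^(2/3)*y/3) + C3*airybi(-3^(2/3)*y/3), y)


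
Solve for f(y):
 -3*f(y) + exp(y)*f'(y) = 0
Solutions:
 f(y) = C1*exp(-3*exp(-y))


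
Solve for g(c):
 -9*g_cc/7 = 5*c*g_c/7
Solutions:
 g(c) = C1 + C2*erf(sqrt(10)*c/6)


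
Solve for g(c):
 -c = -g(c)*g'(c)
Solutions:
 g(c) = -sqrt(C1 + c^2)
 g(c) = sqrt(C1 + c^2)


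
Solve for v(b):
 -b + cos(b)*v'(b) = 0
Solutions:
 v(b) = C1 + Integral(b/cos(b), b)


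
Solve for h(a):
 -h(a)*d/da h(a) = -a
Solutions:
 h(a) = -sqrt(C1 + a^2)
 h(a) = sqrt(C1 + a^2)


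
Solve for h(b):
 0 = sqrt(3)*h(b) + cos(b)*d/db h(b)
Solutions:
 h(b) = C1*(sin(b) - 1)^(sqrt(3)/2)/(sin(b) + 1)^(sqrt(3)/2)


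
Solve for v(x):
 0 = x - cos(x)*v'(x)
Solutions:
 v(x) = C1 + Integral(x/cos(x), x)


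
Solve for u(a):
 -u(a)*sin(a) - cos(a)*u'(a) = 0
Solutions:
 u(a) = C1*cos(a)


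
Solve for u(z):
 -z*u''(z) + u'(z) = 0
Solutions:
 u(z) = C1 + C2*z^2


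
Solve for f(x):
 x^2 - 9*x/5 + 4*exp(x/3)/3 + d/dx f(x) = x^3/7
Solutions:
 f(x) = C1 + x^4/28 - x^3/3 + 9*x^2/10 - 4*exp(x/3)


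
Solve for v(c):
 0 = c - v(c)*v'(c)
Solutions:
 v(c) = -sqrt(C1 + c^2)
 v(c) = sqrt(C1 + c^2)


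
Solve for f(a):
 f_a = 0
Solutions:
 f(a) = C1


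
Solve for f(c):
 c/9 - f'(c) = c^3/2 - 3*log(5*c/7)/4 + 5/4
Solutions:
 f(c) = C1 - c^4/8 + c^2/18 + 3*c*log(c)/4 - 2*c - 3*c*log(7)/4 + 3*c*log(5)/4


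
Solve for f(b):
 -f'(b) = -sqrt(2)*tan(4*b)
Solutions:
 f(b) = C1 - sqrt(2)*log(cos(4*b))/4


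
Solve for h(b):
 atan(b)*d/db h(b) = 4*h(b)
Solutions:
 h(b) = C1*exp(4*Integral(1/atan(b), b))


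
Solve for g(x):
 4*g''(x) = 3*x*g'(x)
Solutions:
 g(x) = C1 + C2*erfi(sqrt(6)*x/4)


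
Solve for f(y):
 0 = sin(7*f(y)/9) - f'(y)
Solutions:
 -y + 9*log(cos(7*f(y)/9) - 1)/14 - 9*log(cos(7*f(y)/9) + 1)/14 = C1


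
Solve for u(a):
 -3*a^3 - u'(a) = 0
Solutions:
 u(a) = C1 - 3*a^4/4


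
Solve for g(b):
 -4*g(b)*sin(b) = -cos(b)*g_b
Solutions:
 g(b) = C1/cos(b)^4


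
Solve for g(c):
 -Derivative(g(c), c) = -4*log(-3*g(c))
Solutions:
 -Integral(1/(log(-_y) + log(3)), (_y, g(c)))/4 = C1 - c


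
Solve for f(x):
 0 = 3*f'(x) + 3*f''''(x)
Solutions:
 f(x) = C1 + C4*exp(-x) + (C2*sin(sqrt(3)*x/2) + C3*cos(sqrt(3)*x/2))*exp(x/2)


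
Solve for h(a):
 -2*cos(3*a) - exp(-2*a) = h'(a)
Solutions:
 h(a) = C1 - 2*sin(3*a)/3 + exp(-2*a)/2


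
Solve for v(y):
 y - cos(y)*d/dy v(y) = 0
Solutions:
 v(y) = C1 + Integral(y/cos(y), y)


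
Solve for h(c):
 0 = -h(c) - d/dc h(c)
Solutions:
 h(c) = C1*exp(-c)


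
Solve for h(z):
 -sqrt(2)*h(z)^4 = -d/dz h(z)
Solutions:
 h(z) = (-1/(C1 + 3*sqrt(2)*z))^(1/3)
 h(z) = (-1/(C1 + sqrt(2)*z))^(1/3)*(-3^(2/3) - 3*3^(1/6)*I)/6
 h(z) = (-1/(C1 + sqrt(2)*z))^(1/3)*(-3^(2/3) + 3*3^(1/6)*I)/6


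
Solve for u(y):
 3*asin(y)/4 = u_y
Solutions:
 u(y) = C1 + 3*y*asin(y)/4 + 3*sqrt(1 - y^2)/4


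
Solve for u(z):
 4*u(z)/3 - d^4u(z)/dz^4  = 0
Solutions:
 u(z) = C1*exp(-sqrt(2)*3^(3/4)*z/3) + C2*exp(sqrt(2)*3^(3/4)*z/3) + C3*sin(sqrt(2)*3^(3/4)*z/3) + C4*cos(sqrt(2)*3^(3/4)*z/3)


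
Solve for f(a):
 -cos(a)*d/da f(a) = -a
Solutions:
 f(a) = C1 + Integral(a/cos(a), a)


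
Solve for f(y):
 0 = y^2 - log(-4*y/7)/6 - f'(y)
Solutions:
 f(y) = C1 + y^3/3 - y*log(-y)/6 + y*(-2*log(2) + 1 + log(7))/6


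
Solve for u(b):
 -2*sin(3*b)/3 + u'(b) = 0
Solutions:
 u(b) = C1 - 2*cos(3*b)/9


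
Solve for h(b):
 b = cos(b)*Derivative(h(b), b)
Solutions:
 h(b) = C1 + Integral(b/cos(b), b)


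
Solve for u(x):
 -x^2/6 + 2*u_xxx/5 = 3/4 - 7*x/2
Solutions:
 u(x) = C1 + C2*x + C3*x^2 + x^5/144 - 35*x^4/96 + 5*x^3/16


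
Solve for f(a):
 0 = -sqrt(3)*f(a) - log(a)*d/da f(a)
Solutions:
 f(a) = C1*exp(-sqrt(3)*li(a))


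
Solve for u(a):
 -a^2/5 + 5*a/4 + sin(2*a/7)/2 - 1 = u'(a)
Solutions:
 u(a) = C1 - a^3/15 + 5*a^2/8 - a - 7*cos(2*a/7)/4


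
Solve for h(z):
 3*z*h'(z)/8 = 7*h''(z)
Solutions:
 h(z) = C1 + C2*erfi(sqrt(21)*z/28)


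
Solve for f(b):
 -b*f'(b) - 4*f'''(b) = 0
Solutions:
 f(b) = C1 + Integral(C2*airyai(-2^(1/3)*b/2) + C3*airybi(-2^(1/3)*b/2), b)


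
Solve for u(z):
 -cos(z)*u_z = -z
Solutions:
 u(z) = C1 + Integral(z/cos(z), z)


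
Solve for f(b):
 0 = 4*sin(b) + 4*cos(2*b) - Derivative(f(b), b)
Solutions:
 f(b) = C1 + 2*sin(2*b) - 4*cos(b)


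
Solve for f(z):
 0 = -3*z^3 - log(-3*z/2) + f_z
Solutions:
 f(z) = C1 + 3*z^4/4 + z*log(-z) + z*(-1 - log(2) + log(3))


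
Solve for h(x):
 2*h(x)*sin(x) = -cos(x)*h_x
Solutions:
 h(x) = C1*cos(x)^2


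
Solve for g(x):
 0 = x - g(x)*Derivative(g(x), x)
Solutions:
 g(x) = -sqrt(C1 + x^2)
 g(x) = sqrt(C1 + x^2)


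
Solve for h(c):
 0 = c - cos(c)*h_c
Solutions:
 h(c) = C1 + Integral(c/cos(c), c)


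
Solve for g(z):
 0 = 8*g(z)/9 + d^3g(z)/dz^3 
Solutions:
 g(z) = C3*exp(-2*3^(1/3)*z/3) + (C1*sin(3^(5/6)*z/3) + C2*cos(3^(5/6)*z/3))*exp(3^(1/3)*z/3)


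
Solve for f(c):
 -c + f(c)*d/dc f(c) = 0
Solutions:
 f(c) = -sqrt(C1 + c^2)
 f(c) = sqrt(C1 + c^2)


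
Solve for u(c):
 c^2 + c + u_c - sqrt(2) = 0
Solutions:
 u(c) = C1 - c^3/3 - c^2/2 + sqrt(2)*c


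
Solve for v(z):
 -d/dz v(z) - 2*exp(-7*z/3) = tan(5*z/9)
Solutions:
 v(z) = C1 - 9*log(tan(5*z/9)^2 + 1)/10 + 6*exp(-7*z/3)/7


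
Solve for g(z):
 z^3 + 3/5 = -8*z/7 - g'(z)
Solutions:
 g(z) = C1 - z^4/4 - 4*z^2/7 - 3*z/5


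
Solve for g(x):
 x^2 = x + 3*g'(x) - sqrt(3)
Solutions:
 g(x) = C1 + x^3/9 - x^2/6 + sqrt(3)*x/3


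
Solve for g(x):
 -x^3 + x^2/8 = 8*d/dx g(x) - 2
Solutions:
 g(x) = C1 - x^4/32 + x^3/192 + x/4


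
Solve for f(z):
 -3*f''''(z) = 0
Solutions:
 f(z) = C1 + C2*z + C3*z^2 + C4*z^3


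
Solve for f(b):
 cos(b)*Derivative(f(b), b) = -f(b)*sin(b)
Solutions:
 f(b) = C1*cos(b)


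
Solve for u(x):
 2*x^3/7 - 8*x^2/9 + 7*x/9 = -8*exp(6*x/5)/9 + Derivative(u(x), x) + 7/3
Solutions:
 u(x) = C1 + x^4/14 - 8*x^3/27 + 7*x^2/18 - 7*x/3 + 20*exp(6*x/5)/27


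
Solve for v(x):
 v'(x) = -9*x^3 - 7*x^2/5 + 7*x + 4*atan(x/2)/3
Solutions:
 v(x) = C1 - 9*x^4/4 - 7*x^3/15 + 7*x^2/2 + 4*x*atan(x/2)/3 - 4*log(x^2 + 4)/3


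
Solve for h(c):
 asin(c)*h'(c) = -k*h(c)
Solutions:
 h(c) = C1*exp(-k*Integral(1/asin(c), c))


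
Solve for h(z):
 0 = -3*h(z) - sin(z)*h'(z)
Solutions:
 h(z) = C1*(cos(z) + 1)^(3/2)/(cos(z) - 1)^(3/2)


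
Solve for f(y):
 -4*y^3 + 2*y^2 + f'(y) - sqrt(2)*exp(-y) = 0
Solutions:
 f(y) = C1 + y^4 - 2*y^3/3 - sqrt(2)*exp(-y)


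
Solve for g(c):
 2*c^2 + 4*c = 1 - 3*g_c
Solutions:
 g(c) = C1 - 2*c^3/9 - 2*c^2/3 + c/3


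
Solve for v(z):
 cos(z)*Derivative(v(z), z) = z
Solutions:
 v(z) = C1 + Integral(z/cos(z), z)


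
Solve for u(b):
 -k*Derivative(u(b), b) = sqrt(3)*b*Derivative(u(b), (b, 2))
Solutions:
 u(b) = C1 + b^(-sqrt(3)*re(k)/3 + 1)*(C2*sin(sqrt(3)*log(b)*Abs(im(k))/3) + C3*cos(sqrt(3)*log(b)*im(k)/3))


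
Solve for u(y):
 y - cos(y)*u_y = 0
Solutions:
 u(y) = C1 + Integral(y/cos(y), y)


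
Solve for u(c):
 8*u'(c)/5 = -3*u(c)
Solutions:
 u(c) = C1*exp(-15*c/8)


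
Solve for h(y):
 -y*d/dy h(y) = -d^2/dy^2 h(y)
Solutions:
 h(y) = C1 + C2*erfi(sqrt(2)*y/2)


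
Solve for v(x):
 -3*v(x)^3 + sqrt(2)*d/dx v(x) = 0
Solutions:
 v(x) = -sqrt(-1/(C1 + 3*sqrt(2)*x))
 v(x) = sqrt(-1/(C1 + 3*sqrt(2)*x))


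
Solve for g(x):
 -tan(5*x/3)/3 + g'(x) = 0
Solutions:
 g(x) = C1 - log(cos(5*x/3))/5


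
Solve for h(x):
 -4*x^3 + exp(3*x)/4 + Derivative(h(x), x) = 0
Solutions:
 h(x) = C1 + x^4 - exp(3*x)/12


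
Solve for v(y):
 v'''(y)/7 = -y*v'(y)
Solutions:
 v(y) = C1 + Integral(C2*airyai(-7^(1/3)*y) + C3*airybi(-7^(1/3)*y), y)


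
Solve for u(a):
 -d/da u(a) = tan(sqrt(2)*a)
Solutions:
 u(a) = C1 + sqrt(2)*log(cos(sqrt(2)*a))/2


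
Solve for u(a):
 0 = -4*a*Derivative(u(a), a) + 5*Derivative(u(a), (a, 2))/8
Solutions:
 u(a) = C1 + C2*erfi(4*sqrt(5)*a/5)


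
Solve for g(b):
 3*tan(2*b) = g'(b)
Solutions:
 g(b) = C1 - 3*log(cos(2*b))/2


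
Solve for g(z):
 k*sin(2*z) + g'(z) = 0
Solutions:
 g(z) = C1 + k*cos(2*z)/2


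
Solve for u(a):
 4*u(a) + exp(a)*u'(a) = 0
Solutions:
 u(a) = C1*exp(4*exp(-a))


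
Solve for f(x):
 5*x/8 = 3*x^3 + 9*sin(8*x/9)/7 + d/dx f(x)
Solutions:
 f(x) = C1 - 3*x^4/4 + 5*x^2/16 + 81*cos(8*x/9)/56


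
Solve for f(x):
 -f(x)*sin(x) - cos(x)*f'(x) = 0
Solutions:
 f(x) = C1*cos(x)


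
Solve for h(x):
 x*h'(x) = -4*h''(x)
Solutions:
 h(x) = C1 + C2*erf(sqrt(2)*x/4)


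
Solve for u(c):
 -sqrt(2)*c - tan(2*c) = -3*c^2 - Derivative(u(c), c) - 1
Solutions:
 u(c) = C1 - c^3 + sqrt(2)*c^2/2 - c - log(cos(2*c))/2


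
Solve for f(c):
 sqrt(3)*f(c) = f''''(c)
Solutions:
 f(c) = C1*exp(-3^(1/8)*c) + C2*exp(3^(1/8)*c) + C3*sin(3^(1/8)*c) + C4*cos(3^(1/8)*c)


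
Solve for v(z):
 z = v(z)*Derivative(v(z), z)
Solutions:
 v(z) = -sqrt(C1 + z^2)
 v(z) = sqrt(C1 + z^2)


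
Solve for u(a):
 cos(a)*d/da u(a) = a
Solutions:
 u(a) = C1 + Integral(a/cos(a), a)


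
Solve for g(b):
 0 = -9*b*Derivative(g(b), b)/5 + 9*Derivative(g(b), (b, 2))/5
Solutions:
 g(b) = C1 + C2*erfi(sqrt(2)*b/2)


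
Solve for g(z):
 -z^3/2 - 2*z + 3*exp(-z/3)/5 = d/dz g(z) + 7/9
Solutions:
 g(z) = C1 - z^4/8 - z^2 - 7*z/9 - 9*exp(-z/3)/5


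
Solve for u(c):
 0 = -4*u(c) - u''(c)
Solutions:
 u(c) = C1*sin(2*c) + C2*cos(2*c)


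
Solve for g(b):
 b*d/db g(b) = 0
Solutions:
 g(b) = C1


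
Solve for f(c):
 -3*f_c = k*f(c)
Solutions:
 f(c) = C1*exp(-c*k/3)


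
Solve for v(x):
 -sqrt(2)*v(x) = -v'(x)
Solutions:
 v(x) = C1*exp(sqrt(2)*x)


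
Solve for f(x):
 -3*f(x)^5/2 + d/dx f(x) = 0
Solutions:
 f(x) = -(-1/(C1 + 6*x))^(1/4)
 f(x) = (-1/(C1 + 6*x))^(1/4)
 f(x) = -I*(-1/(C1 + 6*x))^(1/4)
 f(x) = I*(-1/(C1 + 6*x))^(1/4)


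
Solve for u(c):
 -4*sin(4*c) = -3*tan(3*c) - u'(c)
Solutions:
 u(c) = C1 + log(cos(3*c)) - cos(4*c)


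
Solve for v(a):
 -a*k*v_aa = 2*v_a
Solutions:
 v(a) = C1 + a^(((re(k) - 2)*re(k) + im(k)^2)/(re(k)^2 + im(k)^2))*(C2*sin(2*log(a)*Abs(im(k))/(re(k)^2 + im(k)^2)) + C3*cos(2*log(a)*im(k)/(re(k)^2 + im(k)^2)))


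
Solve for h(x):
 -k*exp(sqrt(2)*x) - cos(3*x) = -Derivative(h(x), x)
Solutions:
 h(x) = C1 + sqrt(2)*k*exp(sqrt(2)*x)/2 + sin(3*x)/3


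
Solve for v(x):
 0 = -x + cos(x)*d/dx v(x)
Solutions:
 v(x) = C1 + Integral(x/cos(x), x)


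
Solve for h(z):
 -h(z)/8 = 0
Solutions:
 h(z) = 0


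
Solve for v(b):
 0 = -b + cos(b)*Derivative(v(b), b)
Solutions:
 v(b) = C1 + Integral(b/cos(b), b)


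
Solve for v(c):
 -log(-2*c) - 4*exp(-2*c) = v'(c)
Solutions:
 v(c) = C1 - c*log(-c) + c*(1 - log(2)) + 2*exp(-2*c)


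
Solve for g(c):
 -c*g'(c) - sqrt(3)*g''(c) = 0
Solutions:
 g(c) = C1 + C2*erf(sqrt(2)*3^(3/4)*c/6)


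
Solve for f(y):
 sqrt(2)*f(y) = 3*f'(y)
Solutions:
 f(y) = C1*exp(sqrt(2)*y/3)


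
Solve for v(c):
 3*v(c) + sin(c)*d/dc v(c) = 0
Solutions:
 v(c) = C1*(cos(c) + 1)^(3/2)/(cos(c) - 1)^(3/2)


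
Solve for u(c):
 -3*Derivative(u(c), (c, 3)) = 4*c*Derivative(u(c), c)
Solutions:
 u(c) = C1 + Integral(C2*airyai(-6^(2/3)*c/3) + C3*airybi(-6^(2/3)*c/3), c)


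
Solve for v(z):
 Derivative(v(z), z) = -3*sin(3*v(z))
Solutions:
 v(z) = -acos((-C1 - exp(18*z))/(C1 - exp(18*z)))/3 + 2*pi/3
 v(z) = acos((-C1 - exp(18*z))/(C1 - exp(18*z)))/3


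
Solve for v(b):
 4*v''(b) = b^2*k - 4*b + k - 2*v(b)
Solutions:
 v(b) = C1*sin(sqrt(2)*b/2) + C2*cos(sqrt(2)*b/2) + b^2*k/2 - 2*b - 3*k/2


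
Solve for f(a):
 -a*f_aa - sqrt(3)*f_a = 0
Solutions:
 f(a) = C1 + C2*a^(1 - sqrt(3))


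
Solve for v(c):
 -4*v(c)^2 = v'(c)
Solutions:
 v(c) = 1/(C1 + 4*c)


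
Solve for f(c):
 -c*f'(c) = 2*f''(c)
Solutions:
 f(c) = C1 + C2*erf(c/2)


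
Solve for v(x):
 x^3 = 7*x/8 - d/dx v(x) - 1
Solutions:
 v(x) = C1 - x^4/4 + 7*x^2/16 - x


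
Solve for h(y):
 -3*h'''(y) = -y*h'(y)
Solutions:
 h(y) = C1 + Integral(C2*airyai(3^(2/3)*y/3) + C3*airybi(3^(2/3)*y/3), y)


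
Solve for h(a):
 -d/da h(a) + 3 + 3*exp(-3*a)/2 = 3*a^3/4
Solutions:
 h(a) = C1 - 3*a^4/16 + 3*a - exp(-3*a)/2


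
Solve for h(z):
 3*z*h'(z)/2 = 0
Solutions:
 h(z) = C1


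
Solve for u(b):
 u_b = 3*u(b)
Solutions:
 u(b) = C1*exp(3*b)


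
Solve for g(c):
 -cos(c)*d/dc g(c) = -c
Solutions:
 g(c) = C1 + Integral(c/cos(c), c)


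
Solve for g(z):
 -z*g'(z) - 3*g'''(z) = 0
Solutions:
 g(z) = C1 + Integral(C2*airyai(-3^(2/3)*z/3) + C3*airybi(-3^(2/3)*z/3), z)


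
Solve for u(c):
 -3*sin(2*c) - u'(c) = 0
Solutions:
 u(c) = C1 + 3*cos(2*c)/2


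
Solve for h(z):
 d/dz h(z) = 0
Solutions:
 h(z) = C1


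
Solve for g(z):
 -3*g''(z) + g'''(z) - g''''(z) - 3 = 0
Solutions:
 g(z) = C1 + C2*z - z^2/2 + (C3*sin(sqrt(11)*z/2) + C4*cos(sqrt(11)*z/2))*exp(z/2)


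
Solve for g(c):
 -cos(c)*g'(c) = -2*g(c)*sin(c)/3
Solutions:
 g(c) = C1/cos(c)^(2/3)


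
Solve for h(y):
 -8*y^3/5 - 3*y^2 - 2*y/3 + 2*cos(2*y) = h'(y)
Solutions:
 h(y) = C1 - 2*y^4/5 - y^3 - y^2/3 + sin(2*y)


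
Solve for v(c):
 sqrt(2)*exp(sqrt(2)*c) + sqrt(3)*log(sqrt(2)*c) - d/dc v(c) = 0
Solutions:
 v(c) = C1 + sqrt(3)*c*log(c) + sqrt(3)*c*(-1 + log(2)/2) + exp(sqrt(2)*c)


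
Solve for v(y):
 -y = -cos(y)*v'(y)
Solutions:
 v(y) = C1 + Integral(y/cos(y), y)


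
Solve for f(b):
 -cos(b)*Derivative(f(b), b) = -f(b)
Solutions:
 f(b) = C1*sqrt(sin(b) + 1)/sqrt(sin(b) - 1)


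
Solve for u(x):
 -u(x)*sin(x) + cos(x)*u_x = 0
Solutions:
 u(x) = C1/cos(x)


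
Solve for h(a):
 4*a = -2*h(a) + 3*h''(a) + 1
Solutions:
 h(a) = C1*exp(-sqrt(6)*a/3) + C2*exp(sqrt(6)*a/3) - 2*a + 1/2


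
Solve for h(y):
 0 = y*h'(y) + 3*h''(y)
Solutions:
 h(y) = C1 + C2*erf(sqrt(6)*y/6)


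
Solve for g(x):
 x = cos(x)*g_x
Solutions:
 g(x) = C1 + Integral(x/cos(x), x)


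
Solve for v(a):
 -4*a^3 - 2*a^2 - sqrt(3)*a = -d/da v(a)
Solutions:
 v(a) = C1 + a^4 + 2*a^3/3 + sqrt(3)*a^2/2


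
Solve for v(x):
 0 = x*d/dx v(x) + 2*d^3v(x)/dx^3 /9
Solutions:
 v(x) = C1 + Integral(C2*airyai(-6^(2/3)*x/2) + C3*airybi(-6^(2/3)*x/2), x)


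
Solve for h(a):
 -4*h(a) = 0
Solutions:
 h(a) = 0


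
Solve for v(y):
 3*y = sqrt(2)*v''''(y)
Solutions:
 v(y) = C1 + C2*y + C3*y^2 + C4*y^3 + sqrt(2)*y^5/80


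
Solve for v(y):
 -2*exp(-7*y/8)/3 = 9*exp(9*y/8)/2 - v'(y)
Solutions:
 v(y) = C1 + 4*exp(9*y/8) - 16*exp(-7*y/8)/21


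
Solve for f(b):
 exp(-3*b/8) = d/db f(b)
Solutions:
 f(b) = C1 - 8*exp(-3*b/8)/3


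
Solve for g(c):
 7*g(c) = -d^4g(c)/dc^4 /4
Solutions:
 g(c) = (C1*sin(7^(1/4)*c) + C2*cos(7^(1/4)*c))*exp(-7^(1/4)*c) + (C3*sin(7^(1/4)*c) + C4*cos(7^(1/4)*c))*exp(7^(1/4)*c)


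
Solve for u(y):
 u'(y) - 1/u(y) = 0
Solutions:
 u(y) = -sqrt(C1 + 2*y)
 u(y) = sqrt(C1 + 2*y)


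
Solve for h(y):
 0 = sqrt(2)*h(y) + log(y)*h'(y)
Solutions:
 h(y) = C1*exp(-sqrt(2)*li(y))


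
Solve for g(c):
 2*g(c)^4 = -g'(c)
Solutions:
 g(c) = (-3^(2/3) - 3*3^(1/6)*I)*(1/(C1 + 2*c))^(1/3)/6
 g(c) = (-3^(2/3) + 3*3^(1/6)*I)*(1/(C1 + 2*c))^(1/3)/6
 g(c) = (1/(C1 + 6*c))^(1/3)


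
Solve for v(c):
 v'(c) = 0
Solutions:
 v(c) = C1


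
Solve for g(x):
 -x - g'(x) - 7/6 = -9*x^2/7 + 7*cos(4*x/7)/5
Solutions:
 g(x) = C1 + 3*x^3/7 - x^2/2 - 7*x/6 - 49*sin(4*x/7)/20


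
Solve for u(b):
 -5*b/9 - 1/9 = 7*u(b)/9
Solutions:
 u(b) = -5*b/7 - 1/7


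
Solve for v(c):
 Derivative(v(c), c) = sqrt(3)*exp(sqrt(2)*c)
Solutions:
 v(c) = C1 + sqrt(6)*exp(sqrt(2)*c)/2


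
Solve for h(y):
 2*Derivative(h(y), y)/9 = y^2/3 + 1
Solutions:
 h(y) = C1 + y^3/2 + 9*y/2


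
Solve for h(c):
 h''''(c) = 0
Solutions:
 h(c) = C1 + C2*c + C3*c^2 + C4*c^3


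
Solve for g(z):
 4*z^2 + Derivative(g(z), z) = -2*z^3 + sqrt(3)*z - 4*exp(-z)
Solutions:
 g(z) = C1 - z^4/2 - 4*z^3/3 + sqrt(3)*z^2/2 + 4*exp(-z)


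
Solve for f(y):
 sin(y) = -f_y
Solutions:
 f(y) = C1 + cos(y)


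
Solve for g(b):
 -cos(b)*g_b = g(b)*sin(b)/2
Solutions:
 g(b) = C1*sqrt(cos(b))


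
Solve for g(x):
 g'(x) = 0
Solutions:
 g(x) = C1


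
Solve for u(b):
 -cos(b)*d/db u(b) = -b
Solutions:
 u(b) = C1 + Integral(b/cos(b), b)


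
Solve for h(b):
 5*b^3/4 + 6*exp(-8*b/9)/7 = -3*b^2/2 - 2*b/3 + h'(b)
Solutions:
 h(b) = C1 + 5*b^4/16 + b^3/2 + b^2/3 - 27*exp(-8*b/9)/28


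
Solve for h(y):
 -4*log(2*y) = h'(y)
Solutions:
 h(y) = C1 - 4*y*log(y) - y*log(16) + 4*y


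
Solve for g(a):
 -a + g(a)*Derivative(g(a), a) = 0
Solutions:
 g(a) = -sqrt(C1 + a^2)
 g(a) = sqrt(C1 + a^2)


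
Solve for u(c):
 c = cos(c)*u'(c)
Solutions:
 u(c) = C1 + Integral(c/cos(c), c)


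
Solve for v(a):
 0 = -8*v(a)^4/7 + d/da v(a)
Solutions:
 v(a) = 7^(1/3)*(-1/(C1 + 24*a))^(1/3)
 v(a) = 7^(1/3)*(-1/(C1 + 8*a))^(1/3)*(-3^(2/3) - 3*3^(1/6)*I)/6
 v(a) = 7^(1/3)*(-1/(C1 + 8*a))^(1/3)*(-3^(2/3) + 3*3^(1/6)*I)/6


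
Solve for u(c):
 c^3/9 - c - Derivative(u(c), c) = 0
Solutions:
 u(c) = C1 + c^4/36 - c^2/2


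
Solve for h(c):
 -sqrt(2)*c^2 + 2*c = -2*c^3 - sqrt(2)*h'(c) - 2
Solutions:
 h(c) = C1 - sqrt(2)*c^4/4 + c^3/3 - sqrt(2)*c^2/2 - sqrt(2)*c


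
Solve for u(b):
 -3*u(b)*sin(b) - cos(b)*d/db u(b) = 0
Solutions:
 u(b) = C1*cos(b)^3


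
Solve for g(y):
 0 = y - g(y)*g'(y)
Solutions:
 g(y) = -sqrt(C1 + y^2)
 g(y) = sqrt(C1 + y^2)


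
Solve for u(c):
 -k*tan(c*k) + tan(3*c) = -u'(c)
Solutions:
 u(c) = C1 + k*Piecewise((-log(cos(c*k))/k, Ne(k, 0)), (0, True)) + log(cos(3*c))/3


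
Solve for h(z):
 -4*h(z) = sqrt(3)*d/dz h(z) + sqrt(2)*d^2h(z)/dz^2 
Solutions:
 h(z) = (C1*sin(sqrt(2)*z*sqrt(-3 + 16*sqrt(2))/4) + C2*cos(sqrt(2)*z*sqrt(-3 + 16*sqrt(2))/4))*exp(-sqrt(6)*z/4)


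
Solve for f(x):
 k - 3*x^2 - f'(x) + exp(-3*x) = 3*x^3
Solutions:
 f(x) = C1 + k*x - 3*x^4/4 - x^3 - exp(-3*x)/3


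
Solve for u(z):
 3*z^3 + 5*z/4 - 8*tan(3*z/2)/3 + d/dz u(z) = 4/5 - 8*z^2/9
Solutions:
 u(z) = C1 - 3*z^4/4 - 8*z^3/27 - 5*z^2/8 + 4*z/5 - 16*log(cos(3*z/2))/9


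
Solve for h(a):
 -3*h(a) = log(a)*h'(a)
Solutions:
 h(a) = C1*exp(-3*li(a))


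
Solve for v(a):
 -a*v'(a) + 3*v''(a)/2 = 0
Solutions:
 v(a) = C1 + C2*erfi(sqrt(3)*a/3)


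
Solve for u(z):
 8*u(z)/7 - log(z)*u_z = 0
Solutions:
 u(z) = C1*exp(8*li(z)/7)


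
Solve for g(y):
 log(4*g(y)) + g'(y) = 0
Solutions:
 Integral(1/(log(_y) + 2*log(2)), (_y, g(y))) = C1 - y


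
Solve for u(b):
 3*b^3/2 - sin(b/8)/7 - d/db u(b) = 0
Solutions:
 u(b) = C1 + 3*b^4/8 + 8*cos(b/8)/7


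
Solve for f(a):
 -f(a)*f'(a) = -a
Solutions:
 f(a) = -sqrt(C1 + a^2)
 f(a) = sqrt(C1 + a^2)


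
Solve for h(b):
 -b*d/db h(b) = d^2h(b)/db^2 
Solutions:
 h(b) = C1 + C2*erf(sqrt(2)*b/2)


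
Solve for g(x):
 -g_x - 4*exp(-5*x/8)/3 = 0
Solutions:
 g(x) = C1 + 32*exp(-5*x/8)/15


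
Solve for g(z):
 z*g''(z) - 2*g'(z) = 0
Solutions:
 g(z) = C1 + C2*z^3


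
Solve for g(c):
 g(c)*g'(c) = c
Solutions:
 g(c) = -sqrt(C1 + c^2)
 g(c) = sqrt(C1 + c^2)


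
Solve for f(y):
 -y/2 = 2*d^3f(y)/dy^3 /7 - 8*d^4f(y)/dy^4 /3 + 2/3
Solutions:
 f(y) = C1 + C2*y + C3*y^2 + C4*exp(3*y/28) - 7*y^4/96 - 28*y^3/9


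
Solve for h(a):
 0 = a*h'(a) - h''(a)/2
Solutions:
 h(a) = C1 + C2*erfi(a)


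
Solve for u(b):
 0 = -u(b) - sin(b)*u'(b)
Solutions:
 u(b) = C1*sqrt(cos(b) + 1)/sqrt(cos(b) - 1)


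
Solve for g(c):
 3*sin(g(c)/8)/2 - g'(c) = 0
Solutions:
 -3*c/2 + 4*log(cos(g(c)/8) - 1) - 4*log(cos(g(c)/8) + 1) = C1


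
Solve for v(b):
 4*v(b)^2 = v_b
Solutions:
 v(b) = -1/(C1 + 4*b)


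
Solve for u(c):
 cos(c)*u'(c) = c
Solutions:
 u(c) = C1 + Integral(c/cos(c), c)


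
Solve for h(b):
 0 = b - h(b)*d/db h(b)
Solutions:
 h(b) = -sqrt(C1 + b^2)
 h(b) = sqrt(C1 + b^2)


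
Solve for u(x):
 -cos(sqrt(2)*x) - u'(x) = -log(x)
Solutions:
 u(x) = C1 + x*log(x) - x - sqrt(2)*sin(sqrt(2)*x)/2


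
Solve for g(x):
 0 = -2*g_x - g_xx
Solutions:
 g(x) = C1 + C2*exp(-2*x)


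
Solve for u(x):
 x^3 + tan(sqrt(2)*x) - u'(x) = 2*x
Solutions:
 u(x) = C1 + x^4/4 - x^2 - sqrt(2)*log(cos(sqrt(2)*x))/2


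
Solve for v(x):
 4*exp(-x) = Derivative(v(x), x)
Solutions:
 v(x) = C1 - 4*exp(-x)


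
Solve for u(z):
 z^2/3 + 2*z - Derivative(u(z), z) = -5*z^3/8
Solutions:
 u(z) = C1 + 5*z^4/32 + z^3/9 + z^2


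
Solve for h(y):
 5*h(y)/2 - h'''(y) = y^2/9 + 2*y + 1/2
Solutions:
 h(y) = C3*exp(2^(2/3)*5^(1/3)*y/2) + 2*y^2/45 + 4*y/5 + (C1*sin(2^(2/3)*sqrt(3)*5^(1/3)*y/4) + C2*cos(2^(2/3)*sqrt(3)*5^(1/3)*y/4))*exp(-2^(2/3)*5^(1/3)*y/4) + 1/5


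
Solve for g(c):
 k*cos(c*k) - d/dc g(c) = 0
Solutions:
 g(c) = C1 + sin(c*k)


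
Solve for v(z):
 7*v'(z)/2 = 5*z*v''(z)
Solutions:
 v(z) = C1 + C2*z^(17/10)


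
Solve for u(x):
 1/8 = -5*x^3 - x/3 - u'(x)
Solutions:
 u(x) = C1 - 5*x^4/4 - x^2/6 - x/8


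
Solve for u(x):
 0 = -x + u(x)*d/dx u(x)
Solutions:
 u(x) = -sqrt(C1 + x^2)
 u(x) = sqrt(C1 + x^2)


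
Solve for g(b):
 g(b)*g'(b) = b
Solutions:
 g(b) = -sqrt(C1 + b^2)
 g(b) = sqrt(C1 + b^2)


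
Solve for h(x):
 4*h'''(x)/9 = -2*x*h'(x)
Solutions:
 h(x) = C1 + Integral(C2*airyai(-6^(2/3)*x/2) + C3*airybi(-6^(2/3)*x/2), x)


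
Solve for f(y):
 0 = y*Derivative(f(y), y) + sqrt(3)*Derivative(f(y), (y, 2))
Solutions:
 f(y) = C1 + C2*erf(sqrt(2)*3^(3/4)*y/6)


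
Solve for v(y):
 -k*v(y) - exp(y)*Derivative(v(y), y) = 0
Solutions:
 v(y) = C1*exp(k*exp(-y))


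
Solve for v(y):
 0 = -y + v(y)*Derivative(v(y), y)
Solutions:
 v(y) = -sqrt(C1 + y^2)
 v(y) = sqrt(C1 + y^2)


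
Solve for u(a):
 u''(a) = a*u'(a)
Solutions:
 u(a) = C1 + C2*erfi(sqrt(2)*a/2)


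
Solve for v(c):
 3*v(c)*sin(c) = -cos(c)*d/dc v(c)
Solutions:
 v(c) = C1*cos(c)^3


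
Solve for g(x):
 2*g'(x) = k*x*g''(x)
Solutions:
 g(x) = C1 + x^(((re(k) + 2)*re(k) + im(k)^2)/(re(k)^2 + im(k)^2))*(C2*sin(2*log(x)*Abs(im(k))/(re(k)^2 + im(k)^2)) + C3*cos(2*log(x)*im(k)/(re(k)^2 + im(k)^2)))


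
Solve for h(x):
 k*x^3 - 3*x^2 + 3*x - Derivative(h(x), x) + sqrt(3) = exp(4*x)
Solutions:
 h(x) = C1 + k*x^4/4 - x^3 + 3*x^2/2 + sqrt(3)*x - exp(4*x)/4


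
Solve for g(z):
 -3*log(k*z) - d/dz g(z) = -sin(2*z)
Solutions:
 g(z) = C1 - 3*z*log(k*z) + 3*z - cos(2*z)/2


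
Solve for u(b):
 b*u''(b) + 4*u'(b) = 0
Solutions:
 u(b) = C1 + C2/b^3


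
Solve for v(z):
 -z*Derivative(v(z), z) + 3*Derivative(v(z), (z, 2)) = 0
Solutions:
 v(z) = C1 + C2*erfi(sqrt(6)*z/6)


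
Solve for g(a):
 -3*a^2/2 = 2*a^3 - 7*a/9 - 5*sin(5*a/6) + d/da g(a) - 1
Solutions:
 g(a) = C1 - a^4/2 - a^3/2 + 7*a^2/18 + a - 6*cos(5*a/6)


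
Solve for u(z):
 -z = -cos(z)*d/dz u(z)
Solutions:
 u(z) = C1 + Integral(z/cos(z), z)


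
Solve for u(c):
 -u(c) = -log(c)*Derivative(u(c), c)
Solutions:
 u(c) = C1*exp(li(c))


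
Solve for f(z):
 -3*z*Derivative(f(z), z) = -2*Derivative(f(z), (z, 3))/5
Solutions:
 f(z) = C1 + Integral(C2*airyai(15^(1/3)*2^(2/3)*z/2) + C3*airybi(15^(1/3)*2^(2/3)*z/2), z)


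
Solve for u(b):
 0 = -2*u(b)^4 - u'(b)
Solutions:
 u(b) = (-3^(2/3) - 3*3^(1/6)*I)*(1/(C1 + 2*b))^(1/3)/6
 u(b) = (-3^(2/3) + 3*3^(1/6)*I)*(1/(C1 + 2*b))^(1/3)/6
 u(b) = (1/(C1 + 6*b))^(1/3)


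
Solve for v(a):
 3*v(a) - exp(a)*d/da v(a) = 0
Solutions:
 v(a) = C1*exp(-3*exp(-a))


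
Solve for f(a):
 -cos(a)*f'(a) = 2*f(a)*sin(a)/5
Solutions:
 f(a) = C1*cos(a)^(2/5)


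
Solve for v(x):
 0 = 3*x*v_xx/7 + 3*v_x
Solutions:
 v(x) = C1 + C2/x^6


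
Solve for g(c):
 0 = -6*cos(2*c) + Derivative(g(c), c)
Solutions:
 g(c) = C1 + 3*sin(2*c)


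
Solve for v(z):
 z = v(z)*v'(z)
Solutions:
 v(z) = -sqrt(C1 + z^2)
 v(z) = sqrt(C1 + z^2)


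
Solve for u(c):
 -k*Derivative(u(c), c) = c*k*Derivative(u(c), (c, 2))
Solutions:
 u(c) = C1 + C2*log(c)


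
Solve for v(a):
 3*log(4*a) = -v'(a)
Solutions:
 v(a) = C1 - 3*a*log(a) - a*log(64) + 3*a


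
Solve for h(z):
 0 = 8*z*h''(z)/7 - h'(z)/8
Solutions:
 h(z) = C1 + C2*z^(71/64)


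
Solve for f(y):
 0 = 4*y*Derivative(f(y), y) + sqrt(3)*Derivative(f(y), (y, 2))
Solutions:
 f(y) = C1 + C2*erf(sqrt(2)*3^(3/4)*y/3)


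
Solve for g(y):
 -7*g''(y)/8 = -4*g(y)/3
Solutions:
 g(y) = C1*exp(-4*sqrt(42)*y/21) + C2*exp(4*sqrt(42)*y/21)


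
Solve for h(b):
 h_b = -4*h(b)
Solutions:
 h(b) = C1*exp(-4*b)


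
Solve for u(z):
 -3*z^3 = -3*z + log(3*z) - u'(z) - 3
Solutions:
 u(z) = C1 + 3*z^4/4 - 3*z^2/2 + z*log(z) - 4*z + z*log(3)


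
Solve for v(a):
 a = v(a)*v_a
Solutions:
 v(a) = -sqrt(C1 + a^2)
 v(a) = sqrt(C1 + a^2)


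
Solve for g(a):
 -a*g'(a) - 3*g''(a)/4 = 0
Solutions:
 g(a) = C1 + C2*erf(sqrt(6)*a/3)


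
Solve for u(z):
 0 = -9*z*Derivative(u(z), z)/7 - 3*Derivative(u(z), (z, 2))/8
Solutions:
 u(z) = C1 + C2*erf(2*sqrt(21)*z/7)


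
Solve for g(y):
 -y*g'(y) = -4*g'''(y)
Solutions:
 g(y) = C1 + Integral(C2*airyai(2^(1/3)*y/2) + C3*airybi(2^(1/3)*y/2), y)


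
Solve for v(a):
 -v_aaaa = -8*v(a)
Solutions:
 v(a) = C1*exp(-2^(3/4)*a) + C2*exp(2^(3/4)*a) + C3*sin(2^(3/4)*a) + C4*cos(2^(3/4)*a)


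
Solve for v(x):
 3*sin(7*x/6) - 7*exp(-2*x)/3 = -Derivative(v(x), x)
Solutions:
 v(x) = C1 + 18*cos(7*x/6)/7 - 7*exp(-2*x)/6


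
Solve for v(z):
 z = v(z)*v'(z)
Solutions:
 v(z) = -sqrt(C1 + z^2)
 v(z) = sqrt(C1 + z^2)


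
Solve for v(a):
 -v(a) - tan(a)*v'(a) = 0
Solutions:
 v(a) = C1/sin(a)


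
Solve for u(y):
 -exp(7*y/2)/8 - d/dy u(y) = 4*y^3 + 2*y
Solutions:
 u(y) = C1 - y^4 - y^2 - exp(7*y/2)/28


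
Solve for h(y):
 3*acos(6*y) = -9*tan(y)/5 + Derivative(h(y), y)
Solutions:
 h(y) = C1 + 3*y*acos(6*y) - sqrt(1 - 36*y^2)/2 - 9*log(cos(y))/5


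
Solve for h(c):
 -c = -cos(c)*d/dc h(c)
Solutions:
 h(c) = C1 + Integral(c/cos(c), c)


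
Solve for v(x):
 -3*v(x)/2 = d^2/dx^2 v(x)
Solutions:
 v(x) = C1*sin(sqrt(6)*x/2) + C2*cos(sqrt(6)*x/2)


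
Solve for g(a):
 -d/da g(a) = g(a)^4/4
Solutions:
 g(a) = 2^(2/3)*(1/(C1 + 3*a))^(1/3)
 g(a) = (-6^(2/3) - 3*2^(2/3)*3^(1/6)*I)*(1/(C1 + a))^(1/3)/6
 g(a) = (-6^(2/3) + 3*2^(2/3)*3^(1/6)*I)*(1/(C1 + a))^(1/3)/6


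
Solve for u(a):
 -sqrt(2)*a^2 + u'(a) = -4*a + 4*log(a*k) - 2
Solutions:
 u(a) = C1 + sqrt(2)*a^3/3 - 2*a^2 + 4*a*log(a*k) - 6*a


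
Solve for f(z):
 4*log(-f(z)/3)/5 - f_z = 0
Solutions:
 -5*Integral(1/(log(-_y) - log(3)), (_y, f(z)))/4 = C1 - z


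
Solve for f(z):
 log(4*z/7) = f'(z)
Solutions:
 f(z) = C1 + z*log(z) - z + z*log(4/7)


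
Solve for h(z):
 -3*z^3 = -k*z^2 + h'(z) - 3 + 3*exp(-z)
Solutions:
 h(z) = C1 + k*z^3/3 - 3*z^4/4 + 3*z + 3*exp(-z)


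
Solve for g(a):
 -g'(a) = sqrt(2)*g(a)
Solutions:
 g(a) = C1*exp(-sqrt(2)*a)


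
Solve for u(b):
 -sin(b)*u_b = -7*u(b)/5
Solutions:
 u(b) = C1*(cos(b) - 1)^(7/10)/(cos(b) + 1)^(7/10)


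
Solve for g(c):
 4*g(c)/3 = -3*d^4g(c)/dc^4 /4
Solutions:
 g(c) = (C1*sin(sqrt(6)*c/3) + C2*cos(sqrt(6)*c/3))*exp(-sqrt(6)*c/3) + (C3*sin(sqrt(6)*c/3) + C4*cos(sqrt(6)*c/3))*exp(sqrt(6)*c/3)


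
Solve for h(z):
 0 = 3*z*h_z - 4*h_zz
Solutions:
 h(z) = C1 + C2*erfi(sqrt(6)*z/4)


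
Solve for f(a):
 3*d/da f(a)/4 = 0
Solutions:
 f(a) = C1


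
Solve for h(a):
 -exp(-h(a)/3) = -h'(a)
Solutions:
 h(a) = 3*log(C1 + a/3)


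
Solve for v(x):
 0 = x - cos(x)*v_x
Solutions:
 v(x) = C1 + Integral(x/cos(x), x)


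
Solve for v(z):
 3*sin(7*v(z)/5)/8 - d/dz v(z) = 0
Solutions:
 -3*z/8 + 5*log(cos(7*v(z)/5) - 1)/14 - 5*log(cos(7*v(z)/5) + 1)/14 = C1


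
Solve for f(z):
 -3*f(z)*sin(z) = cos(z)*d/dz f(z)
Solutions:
 f(z) = C1*cos(z)^3


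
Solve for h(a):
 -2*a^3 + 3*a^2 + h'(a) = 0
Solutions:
 h(a) = C1 + a^4/2 - a^3


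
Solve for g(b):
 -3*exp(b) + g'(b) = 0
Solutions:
 g(b) = C1 + 3*exp(b)


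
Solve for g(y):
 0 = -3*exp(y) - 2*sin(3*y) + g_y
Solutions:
 g(y) = C1 + 3*exp(y) - 2*cos(3*y)/3


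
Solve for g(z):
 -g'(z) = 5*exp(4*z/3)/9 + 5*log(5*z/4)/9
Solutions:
 g(z) = C1 - 5*z*log(z)/9 + 5*z*(-log(5) + 1 + 2*log(2))/9 - 5*exp(4*z/3)/12


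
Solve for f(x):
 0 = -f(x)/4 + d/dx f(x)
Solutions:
 f(x) = C1*exp(x/4)


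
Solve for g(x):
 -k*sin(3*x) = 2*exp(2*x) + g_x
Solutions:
 g(x) = C1 + k*cos(3*x)/3 - exp(2*x)


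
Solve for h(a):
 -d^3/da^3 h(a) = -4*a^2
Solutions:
 h(a) = C1 + C2*a + C3*a^2 + a^5/15


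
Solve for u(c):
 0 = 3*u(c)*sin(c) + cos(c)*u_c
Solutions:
 u(c) = C1*cos(c)^3


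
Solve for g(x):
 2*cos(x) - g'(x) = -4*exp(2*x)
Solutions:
 g(x) = C1 + 2*exp(2*x) + 2*sin(x)


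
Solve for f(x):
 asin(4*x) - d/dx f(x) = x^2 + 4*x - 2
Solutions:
 f(x) = C1 - x^3/3 - 2*x^2 + x*asin(4*x) + 2*x + sqrt(1 - 16*x^2)/4


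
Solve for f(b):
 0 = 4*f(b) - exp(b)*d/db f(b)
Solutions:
 f(b) = C1*exp(-4*exp(-b))


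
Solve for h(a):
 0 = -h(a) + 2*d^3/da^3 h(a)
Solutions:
 h(a) = C3*exp(2^(2/3)*a/2) + (C1*sin(2^(2/3)*sqrt(3)*a/4) + C2*cos(2^(2/3)*sqrt(3)*a/4))*exp(-2^(2/3)*a/4)


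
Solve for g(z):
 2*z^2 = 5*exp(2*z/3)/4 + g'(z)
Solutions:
 g(z) = C1 + 2*z^3/3 - 15*exp(2*z/3)/8


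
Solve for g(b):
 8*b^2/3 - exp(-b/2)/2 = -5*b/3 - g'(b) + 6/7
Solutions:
 g(b) = C1 - 8*b^3/9 - 5*b^2/6 + 6*b/7 - 1/sqrt(exp(b))


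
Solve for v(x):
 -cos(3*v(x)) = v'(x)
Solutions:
 v(x) = -asin((C1 + exp(6*x))/(C1 - exp(6*x)))/3 + pi/3
 v(x) = asin((C1 + exp(6*x))/(C1 - exp(6*x)))/3


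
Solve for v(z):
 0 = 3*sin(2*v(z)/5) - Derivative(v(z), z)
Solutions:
 -3*z + 5*log(cos(2*v(z)/5) - 1)/4 - 5*log(cos(2*v(z)/5) + 1)/4 = C1


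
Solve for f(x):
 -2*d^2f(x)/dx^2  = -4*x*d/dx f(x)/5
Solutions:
 f(x) = C1 + C2*erfi(sqrt(5)*x/5)


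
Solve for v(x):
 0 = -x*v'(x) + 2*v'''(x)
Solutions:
 v(x) = C1 + Integral(C2*airyai(2^(2/3)*x/2) + C3*airybi(2^(2/3)*x/2), x)


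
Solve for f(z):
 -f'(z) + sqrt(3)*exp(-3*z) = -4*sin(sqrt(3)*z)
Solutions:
 f(z) = C1 - 4*sqrt(3)*cos(sqrt(3)*z)/3 - sqrt(3)*exp(-3*z)/3


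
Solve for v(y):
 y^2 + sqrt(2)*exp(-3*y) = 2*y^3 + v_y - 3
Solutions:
 v(y) = C1 - y^4/2 + y^3/3 + 3*y - sqrt(2)*exp(-3*y)/3


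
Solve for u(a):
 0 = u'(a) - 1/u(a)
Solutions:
 u(a) = -sqrt(C1 + 2*a)
 u(a) = sqrt(C1 + 2*a)


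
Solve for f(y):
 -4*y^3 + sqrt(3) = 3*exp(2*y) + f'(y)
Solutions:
 f(y) = C1 - y^4 + sqrt(3)*y - 3*exp(2*y)/2


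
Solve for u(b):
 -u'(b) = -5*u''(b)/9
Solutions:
 u(b) = C1 + C2*exp(9*b/5)


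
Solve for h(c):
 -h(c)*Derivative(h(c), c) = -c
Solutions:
 h(c) = -sqrt(C1 + c^2)
 h(c) = sqrt(C1 + c^2)


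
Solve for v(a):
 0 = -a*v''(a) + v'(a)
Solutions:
 v(a) = C1 + C2*a^2


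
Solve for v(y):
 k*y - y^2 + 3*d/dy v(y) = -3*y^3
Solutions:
 v(y) = C1 - k*y^2/6 - y^4/4 + y^3/9


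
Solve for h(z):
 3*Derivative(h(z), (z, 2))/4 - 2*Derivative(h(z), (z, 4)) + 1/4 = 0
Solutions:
 h(z) = C1 + C2*z + C3*exp(-sqrt(6)*z/4) + C4*exp(sqrt(6)*z/4) - z^2/6


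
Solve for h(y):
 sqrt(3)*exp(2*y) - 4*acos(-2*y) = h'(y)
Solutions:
 h(y) = C1 - 4*y*acos(-2*y) - 2*sqrt(1 - 4*y^2) + sqrt(3)*exp(2*y)/2


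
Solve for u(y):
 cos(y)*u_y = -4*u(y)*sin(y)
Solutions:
 u(y) = C1*cos(y)^4


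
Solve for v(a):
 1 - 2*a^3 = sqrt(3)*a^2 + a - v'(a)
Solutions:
 v(a) = C1 + a^4/2 + sqrt(3)*a^3/3 + a^2/2 - a


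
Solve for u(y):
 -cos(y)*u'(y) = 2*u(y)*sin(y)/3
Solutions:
 u(y) = C1*cos(y)^(2/3)


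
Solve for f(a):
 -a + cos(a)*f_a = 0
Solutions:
 f(a) = C1 + Integral(a/cos(a), a)


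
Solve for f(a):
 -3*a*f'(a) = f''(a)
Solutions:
 f(a) = C1 + C2*erf(sqrt(6)*a/2)


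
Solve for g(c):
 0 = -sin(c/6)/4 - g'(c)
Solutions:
 g(c) = C1 + 3*cos(c/6)/2


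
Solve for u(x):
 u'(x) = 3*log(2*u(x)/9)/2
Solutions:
 -2*Integral(1/(log(_y) - 2*log(3) + log(2)), (_y, u(x)))/3 = C1 - x


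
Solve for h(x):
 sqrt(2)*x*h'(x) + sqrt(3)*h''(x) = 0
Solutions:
 h(x) = C1 + C2*erf(6^(3/4)*x/6)


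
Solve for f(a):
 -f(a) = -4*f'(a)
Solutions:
 f(a) = C1*exp(a/4)


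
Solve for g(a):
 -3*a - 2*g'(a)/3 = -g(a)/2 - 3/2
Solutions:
 g(a) = C1*exp(3*a/4) + 6*a + 5


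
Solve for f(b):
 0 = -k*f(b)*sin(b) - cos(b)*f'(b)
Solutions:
 f(b) = C1*exp(k*log(cos(b)))


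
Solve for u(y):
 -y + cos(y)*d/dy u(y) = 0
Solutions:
 u(y) = C1 + Integral(y/cos(y), y)


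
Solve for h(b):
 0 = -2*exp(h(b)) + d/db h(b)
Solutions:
 h(b) = log(-1/(C1 + 2*b))


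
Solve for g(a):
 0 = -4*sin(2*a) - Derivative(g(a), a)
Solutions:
 g(a) = C1 + 2*cos(2*a)


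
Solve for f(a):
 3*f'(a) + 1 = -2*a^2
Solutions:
 f(a) = C1 - 2*a^3/9 - a/3


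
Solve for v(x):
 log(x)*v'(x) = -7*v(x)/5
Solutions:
 v(x) = C1*exp(-7*li(x)/5)


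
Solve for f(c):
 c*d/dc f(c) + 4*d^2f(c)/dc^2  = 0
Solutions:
 f(c) = C1 + C2*erf(sqrt(2)*c/4)


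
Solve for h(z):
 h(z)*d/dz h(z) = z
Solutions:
 h(z) = -sqrt(C1 + z^2)
 h(z) = sqrt(C1 + z^2)


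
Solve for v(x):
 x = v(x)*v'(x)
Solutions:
 v(x) = -sqrt(C1 + x^2)
 v(x) = sqrt(C1 + x^2)


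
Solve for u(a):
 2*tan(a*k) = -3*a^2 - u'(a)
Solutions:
 u(a) = C1 - a^3 - 2*Piecewise((-log(cos(a*k))/k, Ne(k, 0)), (0, True))


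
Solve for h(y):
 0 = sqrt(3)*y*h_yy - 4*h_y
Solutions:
 h(y) = C1 + C2*y^(1 + 4*sqrt(3)/3)


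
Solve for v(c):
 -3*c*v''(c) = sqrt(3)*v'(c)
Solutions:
 v(c) = C1 + C2*c^(1 - sqrt(3)/3)


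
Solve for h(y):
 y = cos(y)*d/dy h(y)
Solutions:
 h(y) = C1 + Integral(y/cos(y), y)


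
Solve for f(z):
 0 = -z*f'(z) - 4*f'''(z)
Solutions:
 f(z) = C1 + Integral(C2*airyai(-2^(1/3)*z/2) + C3*airybi(-2^(1/3)*z/2), z)


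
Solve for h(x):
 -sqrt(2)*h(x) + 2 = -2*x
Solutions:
 h(x) = sqrt(2)*(x + 1)


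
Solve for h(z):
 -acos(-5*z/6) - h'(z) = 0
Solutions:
 h(z) = C1 - z*acos(-5*z/6) - sqrt(36 - 25*z^2)/5


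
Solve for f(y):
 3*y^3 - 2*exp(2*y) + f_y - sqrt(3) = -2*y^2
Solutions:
 f(y) = C1 - 3*y^4/4 - 2*y^3/3 + sqrt(3)*y + exp(2*y)


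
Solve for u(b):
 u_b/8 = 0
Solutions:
 u(b) = C1


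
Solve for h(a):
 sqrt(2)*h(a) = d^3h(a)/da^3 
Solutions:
 h(a) = C3*exp(2^(1/6)*a) + (C1*sin(2^(1/6)*sqrt(3)*a/2) + C2*cos(2^(1/6)*sqrt(3)*a/2))*exp(-2^(1/6)*a/2)


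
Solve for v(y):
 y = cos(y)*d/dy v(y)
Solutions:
 v(y) = C1 + Integral(y/cos(y), y)


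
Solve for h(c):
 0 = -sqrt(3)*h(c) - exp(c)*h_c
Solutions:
 h(c) = C1*exp(sqrt(3)*exp(-c))


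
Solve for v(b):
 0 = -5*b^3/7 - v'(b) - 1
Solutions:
 v(b) = C1 - 5*b^4/28 - b


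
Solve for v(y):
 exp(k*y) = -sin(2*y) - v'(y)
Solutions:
 v(y) = C1 + cos(2*y)/2 - exp(k*y)/k


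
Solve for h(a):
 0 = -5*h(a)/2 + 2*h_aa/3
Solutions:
 h(a) = C1*exp(-sqrt(15)*a/2) + C2*exp(sqrt(15)*a/2)


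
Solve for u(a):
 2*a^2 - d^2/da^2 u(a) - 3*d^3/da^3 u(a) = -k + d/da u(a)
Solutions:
 u(a) = C1 + 2*a^3/3 - 2*a^2 + a*k - 8*a + (C2*sin(sqrt(11)*a/6) + C3*cos(sqrt(11)*a/6))*exp(-a/6)


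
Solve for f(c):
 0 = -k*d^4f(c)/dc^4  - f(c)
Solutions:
 f(c) = C1*exp(-c*(-1/k)^(1/4)) + C2*exp(c*(-1/k)^(1/4)) + C3*exp(-I*c*(-1/k)^(1/4)) + C4*exp(I*c*(-1/k)^(1/4))


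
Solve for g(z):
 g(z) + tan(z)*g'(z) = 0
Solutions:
 g(z) = C1/sin(z)


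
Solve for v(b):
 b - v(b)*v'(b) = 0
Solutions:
 v(b) = -sqrt(C1 + b^2)
 v(b) = sqrt(C1 + b^2)


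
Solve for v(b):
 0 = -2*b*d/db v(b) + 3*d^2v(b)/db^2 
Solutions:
 v(b) = C1 + C2*erfi(sqrt(3)*b/3)


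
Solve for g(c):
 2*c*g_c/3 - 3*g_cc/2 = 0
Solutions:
 g(c) = C1 + C2*erfi(sqrt(2)*c/3)


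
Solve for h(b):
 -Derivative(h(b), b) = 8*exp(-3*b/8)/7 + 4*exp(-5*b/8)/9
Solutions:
 h(b) = C1 + 64*exp(-3*b/8)/21 + 32*exp(-5*b/8)/45


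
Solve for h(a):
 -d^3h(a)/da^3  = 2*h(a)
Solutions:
 h(a) = C3*exp(-2^(1/3)*a) + (C1*sin(2^(1/3)*sqrt(3)*a/2) + C2*cos(2^(1/3)*sqrt(3)*a/2))*exp(2^(1/3)*a/2)
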